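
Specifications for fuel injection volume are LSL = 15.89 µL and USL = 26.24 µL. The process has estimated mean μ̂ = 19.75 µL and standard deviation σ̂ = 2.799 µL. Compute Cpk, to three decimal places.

0.460

Cpu = (USL − μ̂) / (3σ̂) = (26.24 − 19.75) / (3 × 2.799) = 0.7729; Cpl = (μ̂ − LSL) / (3σ̂) = (19.75 − 15.89) / (3 × 2.799) = 0.4597; Cpk = min(Cpu, Cpl) = 0.4597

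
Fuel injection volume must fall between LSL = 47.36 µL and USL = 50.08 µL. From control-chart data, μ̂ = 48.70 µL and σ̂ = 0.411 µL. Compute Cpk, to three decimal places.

Cpu = (USL − μ̂) / (3σ̂) = (50.08 − 48.70) / (3 × 0.411) = 1.1192; Cpl = (μ̂ − LSL) / (3σ̂) = (48.70 − 47.36) / (3 × 0.411) = 1.0868; Cpk = min(Cpu, Cpl) = 1.0868

1.087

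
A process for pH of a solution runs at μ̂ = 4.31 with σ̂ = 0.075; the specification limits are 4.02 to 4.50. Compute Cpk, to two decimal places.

Cpu = (USL − μ̂) / (3σ̂) = (4.50 − 4.31) / (3 × 0.075) = 0.8444; Cpl = (μ̂ − LSL) / (3σ̂) = (4.31 − 4.02) / (3 × 0.075) = 1.2889; Cpk = min(Cpu, Cpl) = 0.8444

0.84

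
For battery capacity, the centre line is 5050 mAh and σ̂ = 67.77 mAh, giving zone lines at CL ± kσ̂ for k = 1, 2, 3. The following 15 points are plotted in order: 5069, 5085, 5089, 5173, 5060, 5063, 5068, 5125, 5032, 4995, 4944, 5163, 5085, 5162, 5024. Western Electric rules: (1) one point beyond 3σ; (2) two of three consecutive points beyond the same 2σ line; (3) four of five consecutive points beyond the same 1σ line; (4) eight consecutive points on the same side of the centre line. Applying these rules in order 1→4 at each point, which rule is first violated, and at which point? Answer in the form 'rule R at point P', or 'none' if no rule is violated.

Zone of each point (C = within 1σ̂, B = 1σ̂–2σ̂, A = 2σ̂–3σ̂, * = beyond 3σ̂; sign = side of CL): 1:+C, 2:+C, 3:+C, 4:+B, 5:+C, 6:+C, 7:+C, 8:+B, 9:-C, 10:-C, 11:-B, 12:+B, 13:+C, 14:+B, 15:-C
Rule 4 (eight consecutive points on the same side of the centre line) is satisfied at point 8.

rule 4 at point 8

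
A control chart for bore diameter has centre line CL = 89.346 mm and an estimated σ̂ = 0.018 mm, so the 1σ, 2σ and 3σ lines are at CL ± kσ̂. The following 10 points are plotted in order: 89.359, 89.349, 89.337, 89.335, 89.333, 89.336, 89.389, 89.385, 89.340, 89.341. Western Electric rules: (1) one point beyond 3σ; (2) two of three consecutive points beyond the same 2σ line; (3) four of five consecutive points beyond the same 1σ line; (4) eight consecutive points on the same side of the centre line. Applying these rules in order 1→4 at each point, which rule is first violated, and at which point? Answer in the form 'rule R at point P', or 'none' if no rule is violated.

rule 2 at point 8

Zone of each point (C = within 1σ̂, B = 1σ̂–2σ̂, A = 2σ̂–3σ̂, * = beyond 3σ̂; sign = side of CL): 1:+C, 2:+C, 3:-C, 4:-C, 5:-C, 6:-C, 7:+A, 8:+A, 9:-C, 10:-C
Rule 2 (two of three consecutive points beyond the same 2σ limit) is satisfied at point 8.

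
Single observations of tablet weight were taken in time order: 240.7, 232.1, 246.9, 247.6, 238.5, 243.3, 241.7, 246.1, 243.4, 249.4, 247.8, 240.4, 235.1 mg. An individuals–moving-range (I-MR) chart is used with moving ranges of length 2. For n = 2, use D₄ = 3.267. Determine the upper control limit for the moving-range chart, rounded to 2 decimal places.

Moving ranges: 8.6, 14.8, 0.7, 9.1, 4.8, 1.6, 4.4, 2.7, 6.0, 1.6, 7.4, 5.3; M̄R̄ = 67.0000 / 12 = 5.5833
UCL_MR = D₄·M̄R̄ = 3.267 × 5.5833 = 18.2407

18.24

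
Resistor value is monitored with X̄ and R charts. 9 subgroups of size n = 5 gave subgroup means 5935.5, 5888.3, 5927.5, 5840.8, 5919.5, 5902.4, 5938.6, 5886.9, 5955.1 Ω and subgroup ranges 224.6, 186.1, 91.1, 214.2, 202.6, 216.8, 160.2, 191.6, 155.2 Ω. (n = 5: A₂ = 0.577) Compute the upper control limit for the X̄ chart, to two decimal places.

6015.81

X̄̄ = (5935.5 + 5888.3 + 5927.5 + 5840.8 + 5919.5 + 5902.4 + 5938.6 + 5886.9 + 5955.1) / 9 = 53194.6000 / 9 = 5910.5111
R̄ = (224.6 + 186.1 + 91.1 + 214.2 + 202.6 + 216.8 + 160.2 + 191.6 + 155.2) / 9 = 1642.4000 / 9 = 182.4889
UCL = X̄̄ + A₂·R̄ = 5910.5111 + 0.577 × 182.4889 = 6015.8072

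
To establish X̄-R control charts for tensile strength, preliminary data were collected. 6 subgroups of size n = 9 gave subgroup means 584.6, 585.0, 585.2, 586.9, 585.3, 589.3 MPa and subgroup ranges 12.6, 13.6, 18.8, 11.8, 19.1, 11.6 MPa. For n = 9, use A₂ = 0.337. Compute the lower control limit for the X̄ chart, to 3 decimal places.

581.135

X̄̄ = (584.6 + 585.0 + 585.2 + 586.9 + 585.3 + 589.3) / 6 = 3516.3000 / 6 = 586.0500
R̄ = (12.6 + 13.6 + 18.8 + 11.8 + 19.1 + 11.6) / 6 = 87.5000 / 6 = 14.5833
LCL = X̄̄ − A₂·R̄ = 586.0500 − 0.337 × 14.5833 = 581.1354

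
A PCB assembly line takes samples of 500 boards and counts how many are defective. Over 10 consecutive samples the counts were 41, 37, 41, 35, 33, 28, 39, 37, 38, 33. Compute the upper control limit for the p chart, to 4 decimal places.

0.1072

p̄ = Σdᵢ / (k·n) = 362 / (10 × 500) = 0.07240
UCL = p̄ + 3·√(p̄(1−p̄)/n) = 0.07240 + 3 × √(0.07240×0.92760/500) = 0.07240 + 3 × 0.01159 = 0.10717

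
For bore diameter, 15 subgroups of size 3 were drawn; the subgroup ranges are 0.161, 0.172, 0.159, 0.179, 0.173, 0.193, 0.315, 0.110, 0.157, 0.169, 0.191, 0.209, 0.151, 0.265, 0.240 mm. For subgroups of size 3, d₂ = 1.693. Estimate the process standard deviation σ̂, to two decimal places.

R̄ = (0.161 + 0.172 + 0.159 + 0.179 + 0.173 + 0.193 + 0.315 + 0.110 + 0.157 + 0.169 + 0.191 + 0.209 + 0.151 + 0.265 + 0.240) / 15 = 0.1896
σ̂ = R̄ / d₂ = 0.1896 / 1.693 = 0.1120

0.11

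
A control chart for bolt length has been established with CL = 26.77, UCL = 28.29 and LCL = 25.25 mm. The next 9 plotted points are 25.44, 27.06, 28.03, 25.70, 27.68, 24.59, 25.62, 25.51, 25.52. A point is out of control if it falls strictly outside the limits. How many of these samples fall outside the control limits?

Compare each point to [25.25, 28.29]: sample 6 = 24.59 < LCL.

1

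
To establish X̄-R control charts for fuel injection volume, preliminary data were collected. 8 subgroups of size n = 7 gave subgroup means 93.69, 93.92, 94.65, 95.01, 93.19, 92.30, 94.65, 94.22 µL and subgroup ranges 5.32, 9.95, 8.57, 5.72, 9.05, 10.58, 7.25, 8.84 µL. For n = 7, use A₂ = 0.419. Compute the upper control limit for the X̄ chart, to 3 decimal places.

X̄̄ = (93.69 + 93.92 + 94.65 + 95.01 + 93.19 + 92.30 + 94.65 + 94.22) / 8 = 751.6300 / 8 = 93.9537
R̄ = (5.32 + 9.95 + 8.57 + 5.72 + 9.05 + 10.58 + 7.25 + 8.84) / 8 = 65.2800 / 8 = 8.1600
UCL = X̄̄ + A₂·R̄ = 93.9537 + 0.419 × 8.1600 = 97.3728

97.373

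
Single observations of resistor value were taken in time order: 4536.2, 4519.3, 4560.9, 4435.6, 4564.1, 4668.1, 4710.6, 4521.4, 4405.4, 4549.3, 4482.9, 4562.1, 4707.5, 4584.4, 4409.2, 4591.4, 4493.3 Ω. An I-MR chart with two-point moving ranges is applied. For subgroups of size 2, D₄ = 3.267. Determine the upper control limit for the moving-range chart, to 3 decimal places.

362.943

Moving ranges: 16.9, 41.6, 125.3, 128.5, 104.0, 42.5, 189.2, 116.0, 143.9, 66.4, 79.2, 145.4, 123.1, 175.2, 182.2, 98.1; M̄R̄ = 1777.5000 / 16 = 111.0938
UCL_MR = D₄·M̄R̄ = 3.267 × 111.0938 = 362.9433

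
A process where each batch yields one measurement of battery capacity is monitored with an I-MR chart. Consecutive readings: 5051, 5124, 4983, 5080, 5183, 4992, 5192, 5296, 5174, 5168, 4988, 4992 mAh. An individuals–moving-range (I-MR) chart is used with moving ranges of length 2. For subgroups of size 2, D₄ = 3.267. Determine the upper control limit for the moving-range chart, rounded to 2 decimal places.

362.64

Moving ranges: 73, 141, 97, 103, 191, 200, 104, 122, 6, 180, 4; M̄R̄ = 1221.0000 / 11 = 111.0000
UCL_MR = D₄·M̄R̄ = 3.267 × 111.0000 = 362.6370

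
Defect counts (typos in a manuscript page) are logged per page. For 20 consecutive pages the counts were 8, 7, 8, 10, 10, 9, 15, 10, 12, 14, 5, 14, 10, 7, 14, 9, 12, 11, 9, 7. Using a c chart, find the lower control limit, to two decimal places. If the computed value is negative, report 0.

c̄ = (8 + 7 + 8 + 10 + 10 + 9 + 15 + 10 + 12 + 14 + 5 + 14 + 10 + 7 + 14 + 9 + 12 + 11 + 9 + 7) / 20 = 201 / 20 = 10.0500
LCL = c̄ − 3√c̄ = 10.0500 − 3 × 3.1702 = 0.5395

0.54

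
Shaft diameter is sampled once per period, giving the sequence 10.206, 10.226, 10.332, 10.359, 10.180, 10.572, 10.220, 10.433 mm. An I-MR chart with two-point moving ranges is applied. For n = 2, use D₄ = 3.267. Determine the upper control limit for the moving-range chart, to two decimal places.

Moving ranges: 0.020, 0.106, 0.027, 0.179, 0.392, 0.352, 0.213; M̄R̄ = 1.2890 / 7 = 0.1841
UCL_MR = D₄·M̄R̄ = 3.267 × 0.1841 = 0.6016

0.60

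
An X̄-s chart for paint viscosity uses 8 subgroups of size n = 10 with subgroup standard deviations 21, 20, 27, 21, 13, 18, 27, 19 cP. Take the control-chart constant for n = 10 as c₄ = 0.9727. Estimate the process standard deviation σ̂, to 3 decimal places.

21.332

s̄ = (21 + 20 + 27 + 21 + 13 + 18 + 27 + 19) / 8 = 20.7500
σ̂ = s̄ / c₄ = 20.7500 / 0.9727 = 21.3324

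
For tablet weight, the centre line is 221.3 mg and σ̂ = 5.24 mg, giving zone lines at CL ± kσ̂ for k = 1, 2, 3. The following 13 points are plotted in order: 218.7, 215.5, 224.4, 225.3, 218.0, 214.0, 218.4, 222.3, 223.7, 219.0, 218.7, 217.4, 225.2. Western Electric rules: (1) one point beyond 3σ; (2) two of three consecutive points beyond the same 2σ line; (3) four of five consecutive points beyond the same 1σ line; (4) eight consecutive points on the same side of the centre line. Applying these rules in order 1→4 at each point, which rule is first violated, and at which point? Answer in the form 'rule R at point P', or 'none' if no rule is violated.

none

Zone of each point (C = within 1σ̂, B = 1σ̂–2σ̂, A = 2σ̂–3σ̂, * = beyond 3σ̂; sign = side of CL): 1:-C, 2:-B, 3:+C, 4:+C, 5:-C, 6:-B, 7:-C, 8:+C, 9:+C, 10:-C, 11:-C, 12:-C, 13:+C
No rule fires across all 13 points.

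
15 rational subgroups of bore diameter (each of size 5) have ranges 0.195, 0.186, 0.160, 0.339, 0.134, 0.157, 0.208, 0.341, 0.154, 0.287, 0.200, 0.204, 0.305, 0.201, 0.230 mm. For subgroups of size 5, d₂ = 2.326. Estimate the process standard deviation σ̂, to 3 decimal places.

R̄ = (0.195 + 0.186 + 0.160 + 0.339 + 0.134 + 0.157 + 0.208 + 0.341 + 0.154 + 0.287 + 0.200 + 0.204 + 0.305 + 0.201 + 0.230) / 15 = 0.2201
σ̂ = R̄ / d₂ = 0.2201 / 2.326 = 0.0946

0.095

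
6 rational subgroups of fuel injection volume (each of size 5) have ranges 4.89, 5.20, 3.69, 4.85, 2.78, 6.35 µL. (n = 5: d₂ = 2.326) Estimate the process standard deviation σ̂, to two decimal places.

R̄ = (4.89 + 5.20 + 3.69 + 4.85 + 2.78 + 6.35) / 6 = 4.6267
σ̂ = R̄ / d₂ = 4.6267 / 2.326 = 1.9891

1.99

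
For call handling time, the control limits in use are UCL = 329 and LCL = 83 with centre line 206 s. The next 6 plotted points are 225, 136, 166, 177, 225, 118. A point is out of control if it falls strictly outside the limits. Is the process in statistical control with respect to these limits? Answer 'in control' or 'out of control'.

All 6 points lie within [83, 329].

in control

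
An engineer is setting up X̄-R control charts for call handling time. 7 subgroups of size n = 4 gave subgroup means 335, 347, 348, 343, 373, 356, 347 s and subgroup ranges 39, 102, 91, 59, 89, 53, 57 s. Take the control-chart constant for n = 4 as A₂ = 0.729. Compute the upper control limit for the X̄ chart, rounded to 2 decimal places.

400.89

X̄̄ = (335 + 347 + 348 + 343 + 373 + 356 + 347) / 7 = 2449.0000 / 7 = 349.8571
R̄ = (39 + 102 + 91 + 59 + 89 + 53 + 57) / 7 = 490.0000 / 7 = 70.0000
UCL = X̄̄ + A₂·R̄ = 349.8571 + 0.729 × 70.0000 = 400.8871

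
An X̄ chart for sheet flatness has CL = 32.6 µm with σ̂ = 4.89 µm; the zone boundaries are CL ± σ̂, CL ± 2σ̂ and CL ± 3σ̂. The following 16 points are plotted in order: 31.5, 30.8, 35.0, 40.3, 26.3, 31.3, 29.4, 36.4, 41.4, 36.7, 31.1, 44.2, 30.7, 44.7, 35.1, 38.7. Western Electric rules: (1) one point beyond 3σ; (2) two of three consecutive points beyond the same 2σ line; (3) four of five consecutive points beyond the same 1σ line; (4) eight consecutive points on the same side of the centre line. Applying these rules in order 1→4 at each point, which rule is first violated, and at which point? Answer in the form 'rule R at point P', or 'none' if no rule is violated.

Zone of each point (C = within 1σ̂, B = 1σ̂–2σ̂, A = 2σ̂–3σ̂, * = beyond 3σ̂; sign = side of CL): 1:-C, 2:-C, 3:+C, 4:+B, 5:-B, 6:-C, 7:-C, 8:+C, 9:+B, 10:+C, 11:-C, 12:+A, 13:-C, 14:+A, 15:+C, 16:+B
Rule 2 (two of three consecutive points beyond the same 2σ limit) is satisfied at point 14.

rule 2 at point 14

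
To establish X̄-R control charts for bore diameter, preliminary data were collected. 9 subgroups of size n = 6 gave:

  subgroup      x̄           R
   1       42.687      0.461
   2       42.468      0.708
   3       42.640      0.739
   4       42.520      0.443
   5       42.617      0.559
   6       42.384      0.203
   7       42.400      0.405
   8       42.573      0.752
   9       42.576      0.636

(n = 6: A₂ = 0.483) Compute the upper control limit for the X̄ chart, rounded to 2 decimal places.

42.80

X̄̄ = (42.687 + 42.468 + 42.640 + 42.520 + 42.617 + 42.384 + 42.400 + 42.573 + 42.576) / 9 = 382.8650 / 9 = 42.5406
R̄ = (0.461 + 0.708 + 0.739 + 0.443 + 0.559 + 0.203 + 0.405 + 0.752 + 0.636) / 9 = 4.9060 / 9 = 0.5451
UCL = X̄̄ + A₂·R̄ = 42.5406 + 0.483 × 0.5451 = 42.8038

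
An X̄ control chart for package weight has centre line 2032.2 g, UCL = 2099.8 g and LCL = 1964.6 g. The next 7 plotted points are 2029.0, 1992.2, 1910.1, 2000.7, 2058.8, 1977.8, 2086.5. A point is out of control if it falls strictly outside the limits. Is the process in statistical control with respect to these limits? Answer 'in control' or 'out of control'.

Compare each point to [1964.6, 2099.8]: sample 3 = 1910.1 < LCL.

out of control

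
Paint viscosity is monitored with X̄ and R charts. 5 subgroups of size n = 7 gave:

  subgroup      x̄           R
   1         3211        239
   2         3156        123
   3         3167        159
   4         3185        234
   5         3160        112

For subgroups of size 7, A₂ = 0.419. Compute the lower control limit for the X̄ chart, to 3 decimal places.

X̄̄ = (3211 + 3156 + 3167 + 3185 + 3160) / 5 = 15879.0000 / 5 = 3175.8000
R̄ = (239 + 123 + 159 + 234 + 112) / 5 = 867.0000 / 5 = 173.4000
LCL = X̄̄ − A₂·R̄ = 3175.8000 − 0.419 × 173.4000 = 3103.1454

3103.145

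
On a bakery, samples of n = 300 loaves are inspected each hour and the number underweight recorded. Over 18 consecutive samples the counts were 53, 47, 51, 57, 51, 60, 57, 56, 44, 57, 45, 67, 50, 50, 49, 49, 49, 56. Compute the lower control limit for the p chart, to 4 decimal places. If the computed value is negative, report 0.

p̄ = Σdᵢ / (k·n) = 948 / (18 × 300) = 0.17556
LCL = p̄ − 3·√(p̄(1−p̄)/n) = 0.17556 − 3 × 0.02196 = 0.10966

0.1097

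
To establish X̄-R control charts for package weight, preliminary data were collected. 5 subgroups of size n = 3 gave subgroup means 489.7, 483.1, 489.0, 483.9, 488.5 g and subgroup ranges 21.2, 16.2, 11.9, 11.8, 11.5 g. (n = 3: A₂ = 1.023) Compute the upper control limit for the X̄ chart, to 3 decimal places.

X̄̄ = (489.7 + 483.1 + 489.0 + 483.9 + 488.5) / 5 = 2434.2000 / 5 = 486.8400
R̄ = (21.2 + 16.2 + 11.9 + 11.8 + 11.5) / 5 = 72.6000 / 5 = 14.5200
UCL = X̄̄ + A₂·R̄ = 486.8400 + 1.023 × 14.5200 = 501.6940

501.694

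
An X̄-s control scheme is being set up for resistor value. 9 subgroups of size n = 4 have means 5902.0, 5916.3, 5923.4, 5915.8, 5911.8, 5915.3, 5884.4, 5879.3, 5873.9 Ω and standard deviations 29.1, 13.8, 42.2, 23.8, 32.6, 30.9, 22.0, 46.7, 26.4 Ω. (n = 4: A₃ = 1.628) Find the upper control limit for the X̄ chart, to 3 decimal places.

5950.854

X̄̄ = (5902.0 + 5916.3 + 5923.4 + 5915.8 + 5911.8 + 5915.3 + 5884.4 + 5879.3 + 5873.9) / 9 = 5902.4667
s̄ = (29.1 + 13.8 + 42.2 + 23.8 + 32.6 + 30.9 + 22.0 + 46.7 + 26.4) / 9 = 29.7222
UCL = X̄̄ + A₃·s̄ = 5902.4667 + 1.628 × 29.7222 = 5950.8544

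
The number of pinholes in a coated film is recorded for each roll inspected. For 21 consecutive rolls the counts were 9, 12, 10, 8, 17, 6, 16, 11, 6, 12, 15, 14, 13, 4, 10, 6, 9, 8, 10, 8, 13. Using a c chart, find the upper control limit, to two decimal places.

19.98

c̄ = (9 + 12 + 10 + 8 + 17 + 6 + 16 + 11 + 6 + 12 + 15 + 14 + 13 + 4 + 10 + 6 + 9 + 8 + 10 + 8 + 13) / 21 = 217 / 21 = 10.3333
UCL = c̄ + 3√c̄ = 10.3333 + 3 × √10.3333 = 10.3333 + 3 × 3.2146 = 19.9770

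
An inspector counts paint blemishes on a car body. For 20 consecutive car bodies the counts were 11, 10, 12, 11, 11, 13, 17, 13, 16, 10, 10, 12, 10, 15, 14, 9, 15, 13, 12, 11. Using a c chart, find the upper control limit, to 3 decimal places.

c̄ = (11 + 10 + 12 + 11 + 11 + 13 + 17 + 13 + 16 + 10 + 10 + 12 + 10 + 15 + 14 + 9 + 15 + 13 + 12 + 11) / 20 = 245 / 20 = 12.2500
UCL = c̄ + 3√c̄ = 12.2500 + 3 × √12.2500 = 12.2500 + 3 × 3.5000 = 22.7500

22.750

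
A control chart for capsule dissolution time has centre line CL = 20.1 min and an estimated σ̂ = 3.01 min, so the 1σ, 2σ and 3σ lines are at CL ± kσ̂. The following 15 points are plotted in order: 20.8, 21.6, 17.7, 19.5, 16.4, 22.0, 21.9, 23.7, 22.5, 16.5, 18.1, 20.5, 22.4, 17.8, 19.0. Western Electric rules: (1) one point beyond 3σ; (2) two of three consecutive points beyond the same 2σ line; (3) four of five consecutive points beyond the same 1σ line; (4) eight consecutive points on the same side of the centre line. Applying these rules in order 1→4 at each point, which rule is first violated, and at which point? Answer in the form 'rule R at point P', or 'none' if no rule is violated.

none

Zone of each point (C = within 1σ̂, B = 1σ̂–2σ̂, A = 2σ̂–3σ̂, * = beyond 3σ̂; sign = side of CL): 1:+C, 2:+C, 3:-C, 4:-C, 5:-B, 6:+C, 7:+C, 8:+B, 9:+C, 10:-B, 11:-C, 12:+C, 13:+C, 14:-C, 15:-C
No rule fires across all 15 points.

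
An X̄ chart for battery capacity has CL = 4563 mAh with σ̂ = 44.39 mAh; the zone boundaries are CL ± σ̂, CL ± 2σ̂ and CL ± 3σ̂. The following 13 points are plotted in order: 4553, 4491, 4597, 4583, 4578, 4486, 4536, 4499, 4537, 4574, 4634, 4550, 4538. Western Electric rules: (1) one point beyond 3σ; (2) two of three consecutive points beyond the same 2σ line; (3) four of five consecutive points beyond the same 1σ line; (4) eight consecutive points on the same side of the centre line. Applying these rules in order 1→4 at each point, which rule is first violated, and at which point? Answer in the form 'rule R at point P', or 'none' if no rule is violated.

none

Zone of each point (C = within 1σ̂, B = 1σ̂–2σ̂, A = 2σ̂–3σ̂, * = beyond 3σ̂; sign = side of CL): 1:-C, 2:-B, 3:+C, 4:+C, 5:+C, 6:-B, 7:-C, 8:-B, 9:-C, 10:+C, 11:+B, 12:-C, 13:-C
No rule fires across all 13 points.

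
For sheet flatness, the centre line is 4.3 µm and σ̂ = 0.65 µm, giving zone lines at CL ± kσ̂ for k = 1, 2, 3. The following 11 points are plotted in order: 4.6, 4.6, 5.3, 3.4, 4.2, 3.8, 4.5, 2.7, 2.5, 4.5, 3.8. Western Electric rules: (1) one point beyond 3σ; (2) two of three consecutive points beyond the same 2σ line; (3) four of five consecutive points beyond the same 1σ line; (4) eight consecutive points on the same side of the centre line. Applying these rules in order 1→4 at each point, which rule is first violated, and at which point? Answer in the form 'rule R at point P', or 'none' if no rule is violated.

rule 2 at point 9

Zone of each point (C = within 1σ̂, B = 1σ̂–2σ̂, A = 2σ̂–3σ̂, * = beyond 3σ̂; sign = side of CL): 1:+C, 2:+C, 3:+B, 4:-B, 5:-C, 6:-C, 7:+C, 8:-A, 9:-A, 10:+C, 11:-C
Rule 2 (two of three consecutive points beyond the same 2σ limit) is satisfied at point 9.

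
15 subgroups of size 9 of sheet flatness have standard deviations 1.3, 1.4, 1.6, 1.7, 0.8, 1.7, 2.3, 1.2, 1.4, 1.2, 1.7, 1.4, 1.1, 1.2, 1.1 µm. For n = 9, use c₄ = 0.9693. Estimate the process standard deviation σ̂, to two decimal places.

1.45

s̄ = (1.3 + 1.4 + 1.6 + 1.7 + 0.8 + 1.7 + 2.3 + 1.2 + 1.4 + 1.2 + 1.7 + 1.4 + 1.1 + 1.2 + 1.1) / 15 = 1.4067
σ̂ = s̄ / c₄ = 1.4067 / 0.9693 = 1.4512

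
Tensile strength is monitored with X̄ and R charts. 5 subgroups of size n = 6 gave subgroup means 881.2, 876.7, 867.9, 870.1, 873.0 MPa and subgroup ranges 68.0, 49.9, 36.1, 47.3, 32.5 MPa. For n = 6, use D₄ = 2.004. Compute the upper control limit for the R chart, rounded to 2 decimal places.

93.71

R̄ = (68.0 + 49.9 + 36.1 + 47.3 + 32.5) / 5 = 233.8000 / 5 = 46.7600
UCL_R = D₄·R̄ = 2.004 × 46.7600 = 93.7070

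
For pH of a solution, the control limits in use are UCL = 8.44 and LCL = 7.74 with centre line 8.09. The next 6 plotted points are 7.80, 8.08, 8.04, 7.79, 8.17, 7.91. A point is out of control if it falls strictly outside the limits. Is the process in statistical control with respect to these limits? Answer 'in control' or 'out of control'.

All 6 points lie within [7.74, 8.44].

in control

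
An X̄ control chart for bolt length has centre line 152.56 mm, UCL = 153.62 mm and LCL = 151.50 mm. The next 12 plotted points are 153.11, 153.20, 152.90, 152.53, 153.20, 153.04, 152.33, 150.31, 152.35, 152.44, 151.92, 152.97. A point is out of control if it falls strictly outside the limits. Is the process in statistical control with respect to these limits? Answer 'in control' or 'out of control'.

out of control

Compare each point to [151.50, 153.62]: sample 8 = 150.31 < LCL.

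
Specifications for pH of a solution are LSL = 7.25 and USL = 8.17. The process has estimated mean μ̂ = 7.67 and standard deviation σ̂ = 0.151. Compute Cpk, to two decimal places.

Cpu = (USL − μ̂) / (3σ̂) = (8.17 − 7.67) / (3 × 0.151) = 1.1038; Cpl = (μ̂ − LSL) / (3σ̂) = (7.67 − 7.25) / (3 × 0.151) = 0.9272; Cpk = min(Cpu, Cpl) = 0.9272

0.93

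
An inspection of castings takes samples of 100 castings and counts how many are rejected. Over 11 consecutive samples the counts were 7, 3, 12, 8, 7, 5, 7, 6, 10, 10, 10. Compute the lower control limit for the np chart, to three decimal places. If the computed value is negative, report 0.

0.000

p̄ = Σdᵢ / (k·n) = 85 / (11 × 100) = 0.07727
LCL = np̄ − 3·√(np̄(1−p̄)) = 7.7273 − 3 × 2.6702 = -0.2834 → 0 (negative, so LCL = 0)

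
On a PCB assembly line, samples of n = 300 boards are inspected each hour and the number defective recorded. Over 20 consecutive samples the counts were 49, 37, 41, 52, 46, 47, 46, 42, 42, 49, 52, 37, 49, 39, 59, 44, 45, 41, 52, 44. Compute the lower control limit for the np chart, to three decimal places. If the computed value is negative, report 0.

26.986

p̄ = Σdᵢ / (k·n) = 913 / (20 × 300) = 0.15217
LCL = np̄ − 3·√(np̄(1−p̄)) = 45.6500 − 3 × 6.2212 = 26.9863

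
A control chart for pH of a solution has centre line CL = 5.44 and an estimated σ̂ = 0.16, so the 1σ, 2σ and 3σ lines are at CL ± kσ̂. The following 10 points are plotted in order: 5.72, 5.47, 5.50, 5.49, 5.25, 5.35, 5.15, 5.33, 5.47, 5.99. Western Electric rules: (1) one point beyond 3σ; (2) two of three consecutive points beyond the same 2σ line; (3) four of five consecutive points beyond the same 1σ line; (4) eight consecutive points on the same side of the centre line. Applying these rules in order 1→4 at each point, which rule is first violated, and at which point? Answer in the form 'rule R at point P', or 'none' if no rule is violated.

rule 1 at point 10

Zone of each point (C = within 1σ̂, B = 1σ̂–2σ̂, A = 2σ̂–3σ̂, * = beyond 3σ̂; sign = side of CL): 1:+B, 2:+C, 3:+C, 4:+C, 5:-B, 6:-C, 7:-B, 8:-C, 9:+C, 10:+*
Rule 1 (one point beyond the 3σ limits) is satisfied at point 10.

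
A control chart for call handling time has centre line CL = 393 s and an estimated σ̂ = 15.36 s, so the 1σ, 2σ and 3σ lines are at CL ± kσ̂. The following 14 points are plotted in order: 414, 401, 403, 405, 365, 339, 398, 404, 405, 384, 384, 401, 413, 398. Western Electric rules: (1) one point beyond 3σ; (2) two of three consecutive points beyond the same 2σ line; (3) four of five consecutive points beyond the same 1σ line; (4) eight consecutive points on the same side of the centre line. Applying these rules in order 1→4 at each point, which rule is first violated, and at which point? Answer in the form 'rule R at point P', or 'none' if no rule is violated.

rule 1 at point 6

Zone of each point (C = within 1σ̂, B = 1σ̂–2σ̂, A = 2σ̂–3σ̂, * = beyond 3σ̂; sign = side of CL): 1:+B, 2:+C, 3:+C, 4:+C, 5:-B, 6:-*, 7:+C, 8:+C, 9:+C, 10:-C, 11:-C, 12:+C, 13:+B, 14:+C
Rule 1 (one point beyond the 3σ limits) is satisfied at point 6.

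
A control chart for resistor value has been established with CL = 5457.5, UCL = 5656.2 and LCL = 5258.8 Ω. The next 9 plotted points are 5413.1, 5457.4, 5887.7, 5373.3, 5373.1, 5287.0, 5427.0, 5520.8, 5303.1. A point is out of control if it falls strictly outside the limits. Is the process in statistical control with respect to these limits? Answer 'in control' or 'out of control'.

Compare each point to [5258.8, 5656.2]: sample 3 = 5887.7 > UCL.

out of control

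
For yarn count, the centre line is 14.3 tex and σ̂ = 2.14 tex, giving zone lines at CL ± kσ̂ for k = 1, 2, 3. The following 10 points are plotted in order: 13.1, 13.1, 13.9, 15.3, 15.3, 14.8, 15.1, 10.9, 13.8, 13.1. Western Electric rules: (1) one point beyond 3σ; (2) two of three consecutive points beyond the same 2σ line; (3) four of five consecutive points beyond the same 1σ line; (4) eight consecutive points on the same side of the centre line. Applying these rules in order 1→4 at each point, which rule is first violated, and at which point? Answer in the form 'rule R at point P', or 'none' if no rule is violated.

Zone of each point (C = within 1σ̂, B = 1σ̂–2σ̂, A = 2σ̂–3σ̂, * = beyond 3σ̂; sign = side of CL): 1:-C, 2:-C, 3:-C, 4:+C, 5:+C, 6:+C, 7:+C, 8:-B, 9:-C, 10:-C
No rule fires across all 10 points.

none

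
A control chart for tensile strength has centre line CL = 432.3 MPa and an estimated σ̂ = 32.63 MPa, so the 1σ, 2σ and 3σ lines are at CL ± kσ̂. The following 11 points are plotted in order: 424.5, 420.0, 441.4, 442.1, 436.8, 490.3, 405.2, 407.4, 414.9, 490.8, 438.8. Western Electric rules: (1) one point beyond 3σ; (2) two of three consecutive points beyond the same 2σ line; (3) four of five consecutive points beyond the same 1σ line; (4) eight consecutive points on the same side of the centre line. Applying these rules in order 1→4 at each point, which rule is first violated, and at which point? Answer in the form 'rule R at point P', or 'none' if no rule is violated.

none

Zone of each point (C = within 1σ̂, B = 1σ̂–2σ̂, A = 2σ̂–3σ̂, * = beyond 3σ̂; sign = side of CL): 1:-C, 2:-C, 3:+C, 4:+C, 5:+C, 6:+B, 7:-C, 8:-C, 9:-C, 10:+B, 11:+C
No rule fires across all 11 points.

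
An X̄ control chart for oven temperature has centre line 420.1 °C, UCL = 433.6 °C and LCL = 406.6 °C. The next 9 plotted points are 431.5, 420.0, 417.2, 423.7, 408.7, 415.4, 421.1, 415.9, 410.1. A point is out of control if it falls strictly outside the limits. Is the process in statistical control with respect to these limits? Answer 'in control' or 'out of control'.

All 9 points lie within [406.6, 433.6].

in control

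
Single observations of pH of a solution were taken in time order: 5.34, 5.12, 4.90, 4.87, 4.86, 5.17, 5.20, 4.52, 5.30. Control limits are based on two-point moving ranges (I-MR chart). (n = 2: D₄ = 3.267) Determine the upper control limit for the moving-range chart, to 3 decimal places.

Moving ranges: 0.22, 0.22, 0.03, 0.01, 0.31, 0.03, 0.68, 0.78; M̄R̄ = 2.2800 / 8 = 0.2850
UCL_MR = D₄·M̄R̄ = 3.267 × 0.2850 = 0.9311

0.931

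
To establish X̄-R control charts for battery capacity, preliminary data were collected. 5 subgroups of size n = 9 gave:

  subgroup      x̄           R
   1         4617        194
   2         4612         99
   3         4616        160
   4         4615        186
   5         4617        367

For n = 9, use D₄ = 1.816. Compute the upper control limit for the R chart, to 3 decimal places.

R̄ = (194 + 99 + 160 + 186 + 367) / 5 = 1006.0000 / 5 = 201.2000
UCL_R = D₄·R̄ = 1.816 × 201.2000 = 365.3792

365.379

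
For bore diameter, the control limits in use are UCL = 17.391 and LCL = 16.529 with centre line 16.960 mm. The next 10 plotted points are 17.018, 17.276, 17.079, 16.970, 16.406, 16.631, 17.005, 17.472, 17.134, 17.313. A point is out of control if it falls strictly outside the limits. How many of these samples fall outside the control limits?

Compare each point to [16.529, 17.391]: sample 5 = 16.406 < LCL; sample 8 = 17.472 > UCL.

2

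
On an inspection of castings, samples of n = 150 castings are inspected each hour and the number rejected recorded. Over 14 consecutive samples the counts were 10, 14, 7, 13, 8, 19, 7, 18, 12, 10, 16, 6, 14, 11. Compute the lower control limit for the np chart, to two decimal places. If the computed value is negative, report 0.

1.90

p̄ = Σdᵢ / (k·n) = 165 / (14 × 150) = 0.07857
LCL = np̄ − 3·√(np̄(1−p̄)) = 11.7857 − 3 × 3.2954 = 1.8995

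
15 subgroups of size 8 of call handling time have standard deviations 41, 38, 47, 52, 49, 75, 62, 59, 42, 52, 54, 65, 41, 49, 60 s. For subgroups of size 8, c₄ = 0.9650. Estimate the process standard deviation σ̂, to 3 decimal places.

s̄ = (41 + 38 + 47 + 52 + 49 + 75 + 62 + 59 + 42 + 52 + 54 + 65 + 41 + 49 + 60) / 15 = 52.4000
σ̂ = s̄ / c₄ = 52.4000 / 0.9650 = 54.3005

54.301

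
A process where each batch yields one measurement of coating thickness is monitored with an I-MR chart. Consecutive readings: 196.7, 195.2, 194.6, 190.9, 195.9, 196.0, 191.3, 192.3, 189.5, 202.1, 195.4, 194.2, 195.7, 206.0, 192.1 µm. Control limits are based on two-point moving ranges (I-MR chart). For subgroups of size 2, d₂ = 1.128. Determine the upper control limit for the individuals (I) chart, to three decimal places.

207.655

X̄ = (196.7 + 195.2 + 194.6 + 190.9 + 195.9 + 196.0 + 191.3 + 192.3 + 189.5 + 202.1 + 195.4 + 194.2 + 195.7 + 206.0 + 192.1) / 15 = 195.1933
Moving ranges: 1.5, 0.6, 3.7, 5.0, 0.1, 4.7, 1.0, 2.8, 12.6, 6.7, 1.2, 1.5, 10.3, 13.9; M̄R̄ = 65.6000 / 14 = 4.6857
UCL = X̄ + 3·M̄R̄/d₂ = 195.1933 + 3 × 4.6857 / 1.128 = 207.6553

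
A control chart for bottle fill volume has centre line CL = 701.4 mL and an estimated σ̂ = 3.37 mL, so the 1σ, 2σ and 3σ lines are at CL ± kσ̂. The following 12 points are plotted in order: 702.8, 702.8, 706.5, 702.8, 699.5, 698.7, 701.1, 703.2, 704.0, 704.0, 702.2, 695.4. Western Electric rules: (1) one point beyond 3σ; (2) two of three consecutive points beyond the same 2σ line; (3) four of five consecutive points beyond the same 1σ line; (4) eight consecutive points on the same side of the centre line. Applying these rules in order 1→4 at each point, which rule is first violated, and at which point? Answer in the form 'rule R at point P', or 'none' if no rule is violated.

none

Zone of each point (C = within 1σ̂, B = 1σ̂–2σ̂, A = 2σ̂–3σ̂, * = beyond 3σ̂; sign = side of CL): 1:+C, 2:+C, 3:+B, 4:+C, 5:-C, 6:-C, 7:-C, 8:+C, 9:+C, 10:+C, 11:+C, 12:-B
No rule fires across all 12 points.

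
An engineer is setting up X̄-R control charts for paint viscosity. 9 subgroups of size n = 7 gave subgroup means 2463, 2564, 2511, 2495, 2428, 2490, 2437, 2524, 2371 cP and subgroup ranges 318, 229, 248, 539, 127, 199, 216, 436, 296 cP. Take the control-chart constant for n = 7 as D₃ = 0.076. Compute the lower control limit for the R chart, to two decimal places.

R̄ = (318 + 229 + 248 + 539 + 127 + 199 + 216 + 436 + 296) / 9 = 2608.0000 / 9 = 289.7778
LCL_R = D₃·R̄ = 0.076 × 289.7778 = 22.0231

22.02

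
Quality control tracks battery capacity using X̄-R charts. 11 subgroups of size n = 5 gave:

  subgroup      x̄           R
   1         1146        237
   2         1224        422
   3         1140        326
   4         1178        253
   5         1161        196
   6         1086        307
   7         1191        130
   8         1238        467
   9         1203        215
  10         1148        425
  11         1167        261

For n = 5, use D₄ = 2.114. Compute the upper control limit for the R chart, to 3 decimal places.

622.477

R̄ = (237 + 422 + 326 + 253 + 196 + 307 + 130 + 467 + 215 + 425 + 261) / 11 = 3239.0000 / 11 = 294.4545
UCL_R = D₄·R̄ = 2.114 × 294.4545 = 622.4769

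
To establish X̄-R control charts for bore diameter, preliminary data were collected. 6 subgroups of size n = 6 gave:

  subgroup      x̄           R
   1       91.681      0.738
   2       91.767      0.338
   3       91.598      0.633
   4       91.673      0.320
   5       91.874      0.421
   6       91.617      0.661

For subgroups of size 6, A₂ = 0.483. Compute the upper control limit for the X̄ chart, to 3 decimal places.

X̄̄ = (91.681 + 91.767 + 91.598 + 91.673 + 91.874 + 91.617) / 6 = 550.2100 / 6 = 91.7017
R̄ = (0.738 + 0.338 + 0.633 + 0.320 + 0.421 + 0.661) / 6 = 3.1110 / 6 = 0.5185
UCL = X̄̄ + A₂·R̄ = 91.7017 + 0.483 × 0.5185 = 91.9521

91.952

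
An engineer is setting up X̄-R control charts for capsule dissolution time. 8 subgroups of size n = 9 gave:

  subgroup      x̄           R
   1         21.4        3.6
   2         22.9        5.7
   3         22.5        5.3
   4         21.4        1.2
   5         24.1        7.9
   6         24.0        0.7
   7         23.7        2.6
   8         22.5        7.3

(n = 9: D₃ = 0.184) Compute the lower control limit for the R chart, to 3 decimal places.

R̄ = (3.6 + 5.7 + 5.3 + 1.2 + 7.9 + 0.7 + 2.6 + 7.3) / 8 = 34.3000 / 8 = 4.2875
LCL_R = D₃·R̄ = 0.184 × 4.2875 = 0.7889

0.789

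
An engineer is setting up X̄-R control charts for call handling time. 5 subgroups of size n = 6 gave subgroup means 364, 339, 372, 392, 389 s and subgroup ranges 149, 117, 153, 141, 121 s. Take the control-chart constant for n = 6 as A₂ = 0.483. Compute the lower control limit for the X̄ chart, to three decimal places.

305.415

X̄̄ = (364 + 339 + 372 + 392 + 389) / 5 = 1856.0000 / 5 = 371.2000
R̄ = (149 + 117 + 153 + 141 + 121) / 5 = 681.0000 / 5 = 136.2000
LCL = X̄̄ − A₂·R̄ = 371.2000 − 0.483 × 136.2000 = 305.4154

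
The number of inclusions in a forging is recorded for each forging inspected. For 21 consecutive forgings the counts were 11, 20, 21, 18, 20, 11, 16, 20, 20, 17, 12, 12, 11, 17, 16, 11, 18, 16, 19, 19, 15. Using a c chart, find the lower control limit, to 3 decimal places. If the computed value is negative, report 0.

4.119

c̄ = (11 + 20 + 21 + 18 + 20 + 11 + 16 + 20 + 20 + 17 + 12 + 12 + 11 + 17 + 16 + 11 + 18 + 16 + 19 + 19 + 15) / 21 = 340 / 21 = 16.1905
LCL = c̄ − 3√c̄ = 16.1905 − 3 × 4.0237 = 4.1193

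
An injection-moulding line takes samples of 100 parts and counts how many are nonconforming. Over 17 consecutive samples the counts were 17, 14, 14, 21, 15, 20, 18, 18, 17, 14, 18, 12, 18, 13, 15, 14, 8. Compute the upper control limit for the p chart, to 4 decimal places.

p̄ = Σdᵢ / (k·n) = 266 / (17 × 100) = 0.15647
UCL = p̄ + 3·√(p̄(1−p̄)/n) = 0.15647 + 3 × √(0.15647×0.84353/100) = 0.15647 + 3 × 0.03633 = 0.26546

0.2655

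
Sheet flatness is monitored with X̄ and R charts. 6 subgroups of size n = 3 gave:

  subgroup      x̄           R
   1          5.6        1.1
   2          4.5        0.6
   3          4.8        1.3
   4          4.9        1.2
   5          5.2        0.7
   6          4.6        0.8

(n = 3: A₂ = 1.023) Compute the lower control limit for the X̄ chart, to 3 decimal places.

X̄̄ = (5.6 + 4.5 + 4.8 + 4.9 + 5.2 + 4.6) / 6 = 29.6000 / 6 = 4.9333
R̄ = (1.1 + 0.6 + 1.3 + 1.2 + 0.7 + 0.8) / 6 = 5.7000 / 6 = 0.9500
LCL = X̄̄ − A₂·R̄ = 4.9333 − 1.023 × 0.9500 = 3.9615

3.961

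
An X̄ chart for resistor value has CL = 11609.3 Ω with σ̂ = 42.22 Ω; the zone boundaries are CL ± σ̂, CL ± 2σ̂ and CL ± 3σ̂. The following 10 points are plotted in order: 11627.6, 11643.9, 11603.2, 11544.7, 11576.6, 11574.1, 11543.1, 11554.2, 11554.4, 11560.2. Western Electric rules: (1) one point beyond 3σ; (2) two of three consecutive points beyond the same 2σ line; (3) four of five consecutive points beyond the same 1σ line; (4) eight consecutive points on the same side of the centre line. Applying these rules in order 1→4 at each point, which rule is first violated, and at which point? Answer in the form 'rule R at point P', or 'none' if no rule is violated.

Zone of each point (C = within 1σ̂, B = 1σ̂–2σ̂, A = 2σ̂–3σ̂, * = beyond 3σ̂; sign = side of CL): 1:+C, 2:+C, 3:-C, 4:-B, 5:-C, 6:-C, 7:-B, 8:-B, 9:-B, 10:-B
Rule 3 (four of five consecutive points beyond the same 1σ limit) is satisfied at point 10.

rule 3 at point 10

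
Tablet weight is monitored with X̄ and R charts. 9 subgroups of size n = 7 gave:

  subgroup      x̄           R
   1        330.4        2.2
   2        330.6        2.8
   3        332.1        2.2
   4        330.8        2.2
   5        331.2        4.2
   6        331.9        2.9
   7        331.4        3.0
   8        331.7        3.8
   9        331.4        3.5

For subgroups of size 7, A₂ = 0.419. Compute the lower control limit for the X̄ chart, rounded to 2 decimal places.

X̄̄ = (330.4 + 330.6 + 332.1 + 330.8 + 331.2 + 331.9 + 331.4 + 331.7 + 331.4) / 9 = 2981.5000 / 9 = 331.2778
R̄ = (2.2 + 2.8 + 2.2 + 2.2 + 4.2 + 2.9 + 3.0 + 3.8 + 3.5) / 9 = 26.8000 / 9 = 2.9778
LCL = X̄̄ − A₂·R̄ = 331.2778 − 0.419 × 2.9778 = 330.0301

330.03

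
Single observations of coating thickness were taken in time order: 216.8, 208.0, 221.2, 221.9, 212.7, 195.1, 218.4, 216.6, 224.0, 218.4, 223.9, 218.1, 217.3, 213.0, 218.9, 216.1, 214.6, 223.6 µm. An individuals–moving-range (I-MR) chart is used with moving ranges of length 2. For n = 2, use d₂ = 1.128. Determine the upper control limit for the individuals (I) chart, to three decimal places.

235.863

X̄ = (216.8 + 208.0 + 221.2 + 221.9 + 212.7 + 195.1 + 218.4 + 216.6 + 224.0 + 218.4 + 223.9 + 218.1 + 217.3 + 213.0 + 218.9 + 216.1 + 214.6 + 223.6) / 18 = 216.5889
Moving ranges: 8.8, 13.2, 0.7, 9.2, 17.6, 23.3, 1.8, 7.4, 5.6, 5.5, 5.8, 0.8, 4.3, 5.9, 2.8, 1.5, 9.0; M̄R̄ = 123.2000 / 17 = 7.2471
UCL = X̄ + 3·M̄R̄/d₂ = 216.5889 + 3 × 7.2471 / 1.128 = 235.8630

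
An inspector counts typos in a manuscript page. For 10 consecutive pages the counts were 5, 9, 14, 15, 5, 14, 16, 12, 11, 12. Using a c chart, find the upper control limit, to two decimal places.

c̄ = (5 + 9 + 14 + 15 + 5 + 14 + 16 + 12 + 11 + 12) / 10 = 113 / 10 = 11.3000
UCL = c̄ + 3√c̄ = 11.3000 + 3 × √11.3000 = 11.3000 + 3 × 3.3615 = 21.3846

21.38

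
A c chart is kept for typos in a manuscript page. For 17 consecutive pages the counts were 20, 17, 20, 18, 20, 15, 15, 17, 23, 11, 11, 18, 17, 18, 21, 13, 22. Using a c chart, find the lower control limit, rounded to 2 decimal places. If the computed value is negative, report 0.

4.89

c̄ = (20 + 17 + 20 + 18 + 20 + 15 + 15 + 17 + 23 + 11 + 11 + 18 + 17 + 18 + 21 + 13 + 22) / 17 = 296 / 17 = 17.4118
LCL = c̄ − 3√c̄ = 17.4118 − 3 × 4.1727 = 4.8935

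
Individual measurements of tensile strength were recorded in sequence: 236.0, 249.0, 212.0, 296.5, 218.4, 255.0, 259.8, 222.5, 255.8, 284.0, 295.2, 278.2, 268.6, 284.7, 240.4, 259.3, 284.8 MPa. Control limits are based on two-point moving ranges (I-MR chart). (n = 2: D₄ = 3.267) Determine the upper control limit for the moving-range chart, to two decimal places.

Moving ranges: 13.0, 37.0, 84.5, 78.1, 36.6, 4.8, 37.3, 33.3, 28.2, 11.2, 17.0, 9.6, 16.1, 44.3, 18.9, 25.5; M̄R̄ = 495.4000 / 16 = 30.9625
UCL_MR = D₄·M̄R̄ = 3.267 × 30.9625 = 101.1545

101.15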